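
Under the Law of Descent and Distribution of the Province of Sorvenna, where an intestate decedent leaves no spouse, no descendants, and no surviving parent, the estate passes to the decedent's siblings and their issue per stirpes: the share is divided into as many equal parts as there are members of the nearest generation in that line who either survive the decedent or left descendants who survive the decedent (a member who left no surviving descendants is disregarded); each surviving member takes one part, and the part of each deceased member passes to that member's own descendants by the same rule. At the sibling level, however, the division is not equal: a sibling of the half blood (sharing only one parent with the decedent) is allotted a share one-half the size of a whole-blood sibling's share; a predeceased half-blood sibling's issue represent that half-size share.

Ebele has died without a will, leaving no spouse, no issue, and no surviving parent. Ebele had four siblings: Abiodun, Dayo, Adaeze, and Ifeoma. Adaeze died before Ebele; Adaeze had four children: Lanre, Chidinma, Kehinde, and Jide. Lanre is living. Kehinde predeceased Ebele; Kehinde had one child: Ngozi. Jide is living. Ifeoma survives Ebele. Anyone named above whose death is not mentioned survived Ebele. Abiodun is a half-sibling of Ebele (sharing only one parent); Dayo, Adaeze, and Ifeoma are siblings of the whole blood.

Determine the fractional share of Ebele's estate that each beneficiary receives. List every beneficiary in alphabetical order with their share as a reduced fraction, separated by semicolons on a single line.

No spouse, descendants, or parent survives, so the estate passes to Ebele's siblings per stirpes.
Half-blood siblings count for one-half the weight of whole-blood siblings at the initial division.
Dividing 1 in proportion to weights (total weight 7/2): Abiodun (weight 1/2) → 1/7; Dayo (weight 1) → 2/7; Adaeze (weight 1) → 2/7; Ifeoma (weight 1) → 2/7.
Abiodun is living and takes 1/7.
Dayo is living and takes 2/7.
Adaeze predeceased; the 2/7 allotted to Adaeze's branch passes to Adaeze's issue by representation.
The 2/7 is divided into 4 equal shares of 1/14 among Lanre, Chidinma, Kehinde, Jide.
Lanre is living and takes 1/14.
Chidinma is living and takes 1/14.
Kehinde predeceased; the 1/14 allotted to Kehinde's branch passes to Kehinde's issue by representation.
Ngozi is the sole taker at this level and receives the full 1/14.
Jide is living and takes 1/14.
Ifeoma is living and takes 2/7.

Abiodun 1/7; Chidinma 1/14; Dayo 2/7; Ifeoma 2/7; Jide 1/14; Lanre 1/14; Ngozi 1/14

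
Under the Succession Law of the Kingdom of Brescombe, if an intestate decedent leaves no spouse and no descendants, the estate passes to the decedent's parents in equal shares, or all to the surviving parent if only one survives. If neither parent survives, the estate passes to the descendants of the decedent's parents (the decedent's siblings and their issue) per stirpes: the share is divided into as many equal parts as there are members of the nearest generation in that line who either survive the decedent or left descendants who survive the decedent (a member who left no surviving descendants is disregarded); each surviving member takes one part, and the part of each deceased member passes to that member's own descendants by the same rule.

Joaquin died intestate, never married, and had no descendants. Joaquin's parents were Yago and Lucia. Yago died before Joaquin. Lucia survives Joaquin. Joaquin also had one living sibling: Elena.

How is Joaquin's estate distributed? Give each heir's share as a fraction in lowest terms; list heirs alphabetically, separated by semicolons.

Only one parent, Lucia, survives, so Lucia takes the entire estate. The siblings take nothing because a surviving parent has priority.

Lucia 1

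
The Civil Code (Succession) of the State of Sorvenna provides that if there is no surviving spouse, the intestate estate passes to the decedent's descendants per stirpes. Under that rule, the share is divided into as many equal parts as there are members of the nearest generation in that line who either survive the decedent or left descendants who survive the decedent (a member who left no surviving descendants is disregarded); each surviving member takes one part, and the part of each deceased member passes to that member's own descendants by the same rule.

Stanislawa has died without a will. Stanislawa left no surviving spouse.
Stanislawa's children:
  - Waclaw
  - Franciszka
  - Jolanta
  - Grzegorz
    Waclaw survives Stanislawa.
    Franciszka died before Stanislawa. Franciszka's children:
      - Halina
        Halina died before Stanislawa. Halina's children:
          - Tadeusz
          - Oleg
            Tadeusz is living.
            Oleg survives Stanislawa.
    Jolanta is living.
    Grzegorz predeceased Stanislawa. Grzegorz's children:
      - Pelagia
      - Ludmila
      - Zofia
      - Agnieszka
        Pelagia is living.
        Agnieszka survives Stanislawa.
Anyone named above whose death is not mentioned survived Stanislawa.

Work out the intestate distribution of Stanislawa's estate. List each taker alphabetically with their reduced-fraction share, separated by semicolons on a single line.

There is no surviving spouse, so the entire estate passes to Stanislawa's descendants per stirpes.
The estate is divided into 4 equal shares of 1/4 among Waclaw, Franciszka, Jolanta, Grzegorz.
Waclaw is living and takes 1/4.
Franciszka predeceased; the 1/4 allotted to Franciszka's branch passes to Franciszka's issue by representation.
Halina's line is the sole branch at this level, so the full 1/4 passes to Halina's issue by representation.
The 1/4 is divided into 2 equal shares of 1/8 among Tadeusz, Oleg.
Tadeusz is living and takes 1/8.
Oleg is living and takes 1/8.
Jolanta is living and takes 1/4.
Grzegorz predeceased; the 1/4 allotted to Grzegorz's branch passes to Grzegorz's issue by representation.
The 1/4 is divided into 4 equal shares of 1/16 among Pelagia, Ludmila, Zofia, Agnieszka.
Pelagia is living and takes 1/16.
Ludmila is living and takes 1/16.
Zofia is living and takes 1/16.
Agnieszka is living and takes 1/16.

Agnieszka 1/16; Jolanta 1/4; Ludmila 1/16; Oleg 1/8; Pelagia 1/16; Tadeusz 1/8; Waclaw 1/4; Zofia 1/16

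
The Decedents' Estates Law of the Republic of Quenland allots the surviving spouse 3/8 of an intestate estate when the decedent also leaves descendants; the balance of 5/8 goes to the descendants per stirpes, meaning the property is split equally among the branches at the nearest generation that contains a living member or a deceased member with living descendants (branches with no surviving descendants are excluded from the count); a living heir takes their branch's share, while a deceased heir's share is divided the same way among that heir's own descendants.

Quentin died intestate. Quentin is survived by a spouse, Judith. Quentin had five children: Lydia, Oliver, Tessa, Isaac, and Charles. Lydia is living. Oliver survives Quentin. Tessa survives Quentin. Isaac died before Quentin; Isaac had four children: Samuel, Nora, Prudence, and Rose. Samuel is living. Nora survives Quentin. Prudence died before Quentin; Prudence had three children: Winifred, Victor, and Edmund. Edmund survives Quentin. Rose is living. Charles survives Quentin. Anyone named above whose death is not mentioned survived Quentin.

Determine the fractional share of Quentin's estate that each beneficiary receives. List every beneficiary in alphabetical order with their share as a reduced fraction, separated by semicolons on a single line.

Charles 1/8; Edmund 1/96; Judith 3/8; Lydia 1/8; Nora 1/32; Oliver 1/8; Rose 1/32; Samuel 1/32; Tessa 1/8; Victor 1/96; Winifred 1/96

Judith, as surviving spouse, takes 3/8.
The remaining 5/8 passes to Quentin's descendants per stirpes.
The 5/8 is divided into 5 equal shares of 1/8 among Lydia, Oliver, Tessa, Isaac, Charles.
Lydia is living and takes 1/8.
Oliver is living and takes 1/8.
Tessa is living and takes 1/8.
Isaac predeceased; the 1/8 allotted to Isaac's branch passes to Isaac's issue by representation.
The 1/8 is divided into 4 equal shares of 1/32 among Samuel, Nora, Prudence, Rose.
Samuel is living and takes 1/32.
Nora is living and takes 1/32.
Prudence predeceased; the 1/32 allotted to Prudence's branch passes to Prudence's issue by representation.
The 1/32 is divided into 3 equal shares of 1/96 among Winifred, Victor, Edmund.
Winifred is living and takes 1/96.
Victor is living and takes 1/96.
Edmund is living and takes 1/96.
Rose is living and takes 1/32.
Charles is living and takes 1/8.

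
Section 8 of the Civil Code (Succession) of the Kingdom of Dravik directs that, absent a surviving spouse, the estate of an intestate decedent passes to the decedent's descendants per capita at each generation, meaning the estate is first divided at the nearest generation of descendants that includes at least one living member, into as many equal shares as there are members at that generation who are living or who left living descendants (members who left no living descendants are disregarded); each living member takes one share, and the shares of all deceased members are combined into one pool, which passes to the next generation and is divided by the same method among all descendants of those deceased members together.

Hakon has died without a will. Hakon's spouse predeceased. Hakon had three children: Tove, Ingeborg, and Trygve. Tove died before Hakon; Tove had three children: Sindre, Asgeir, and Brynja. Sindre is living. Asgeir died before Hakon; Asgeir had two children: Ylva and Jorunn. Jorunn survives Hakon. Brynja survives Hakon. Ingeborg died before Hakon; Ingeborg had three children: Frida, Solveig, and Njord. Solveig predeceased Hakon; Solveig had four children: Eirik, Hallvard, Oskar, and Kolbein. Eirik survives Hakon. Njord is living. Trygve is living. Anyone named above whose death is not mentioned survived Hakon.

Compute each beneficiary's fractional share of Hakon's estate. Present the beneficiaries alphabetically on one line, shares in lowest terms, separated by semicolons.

Brynja 1/9; Eirik 1/27; Frida 1/9; Hallvard 1/27; Jorunn 1/27; Kolbein 1/27; Njord 1/9; Oskar 1/27; Sindre 1/9; Trygve 1/3; Ylva 1/27

There is no surviving spouse, so the entire estate passes to Hakon's descendants per capita at each generation.
At generation 1 (Tove, Ingeborg, Trygve) there are 3 shares of (1)/3 = 1/3 each.
Living: Trygve — each takes 1/3.
Deceased: Tove and Ingeborg. Their combined 2/3 is pooled and carried to generation 2.
At generation 2 (Sindre, Asgeir, Brynja, Frida, Solveig, Njord) there are 6 shares of (2/3)/6 = 1/9 each.
Living: Sindre, Brynja, Frida, and Njord — each takes 1/9.
Deceased: Asgeir and Solveig. Their combined 2/9 is pooled and carried to generation 3.
At generation 3 (Ylva, Jorunn, Eirik, Hallvard, Oskar, Kolbein) there are 6 shares of (2/9)/6 = 1/27 each.
Living: Ylva, Jorunn, Eirik, Hallvard, Oskar, and Kolbein — each takes 1/27.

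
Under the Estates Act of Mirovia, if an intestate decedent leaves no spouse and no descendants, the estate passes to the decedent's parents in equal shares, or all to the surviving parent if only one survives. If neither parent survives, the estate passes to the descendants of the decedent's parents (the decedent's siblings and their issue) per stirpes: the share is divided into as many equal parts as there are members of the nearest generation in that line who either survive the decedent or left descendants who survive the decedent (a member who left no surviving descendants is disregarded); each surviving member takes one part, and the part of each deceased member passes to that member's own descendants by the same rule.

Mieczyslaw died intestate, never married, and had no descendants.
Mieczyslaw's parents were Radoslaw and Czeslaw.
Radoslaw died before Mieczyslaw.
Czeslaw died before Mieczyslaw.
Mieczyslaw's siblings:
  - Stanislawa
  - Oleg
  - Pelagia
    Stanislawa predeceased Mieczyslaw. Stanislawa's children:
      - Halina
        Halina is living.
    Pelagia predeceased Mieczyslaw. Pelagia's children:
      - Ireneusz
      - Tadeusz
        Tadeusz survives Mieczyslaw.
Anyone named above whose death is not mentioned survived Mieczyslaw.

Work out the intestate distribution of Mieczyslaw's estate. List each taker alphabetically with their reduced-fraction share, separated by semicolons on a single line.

Neither parent survives and there are no descendants, so the estate passes to Mieczyslaw's siblings and their issue per stirpes.
The estate is divided into 3 equal shares of 1/3 among Stanislawa, Oleg, Pelagia.
Stanislawa predeceased; the 1/3 allotted to Stanislawa's branch passes to Stanislawa's issue by representation.
Halina is the sole taker at this level and receives the full 1/3.
Oleg is living and takes 1/3.
Pelagia predeceased; the 1/3 allotted to Pelagia's branch passes to Pelagia's issue by representation.
The 1/3 is divided into 2 equal shares of 1/6 among Ireneusz, Tadeusz.
Ireneusz is living and takes 1/6.
Tadeusz is living and takes 1/6.

Halina 1/3; Ireneusz 1/6; Oleg 1/3; Tadeusz 1/6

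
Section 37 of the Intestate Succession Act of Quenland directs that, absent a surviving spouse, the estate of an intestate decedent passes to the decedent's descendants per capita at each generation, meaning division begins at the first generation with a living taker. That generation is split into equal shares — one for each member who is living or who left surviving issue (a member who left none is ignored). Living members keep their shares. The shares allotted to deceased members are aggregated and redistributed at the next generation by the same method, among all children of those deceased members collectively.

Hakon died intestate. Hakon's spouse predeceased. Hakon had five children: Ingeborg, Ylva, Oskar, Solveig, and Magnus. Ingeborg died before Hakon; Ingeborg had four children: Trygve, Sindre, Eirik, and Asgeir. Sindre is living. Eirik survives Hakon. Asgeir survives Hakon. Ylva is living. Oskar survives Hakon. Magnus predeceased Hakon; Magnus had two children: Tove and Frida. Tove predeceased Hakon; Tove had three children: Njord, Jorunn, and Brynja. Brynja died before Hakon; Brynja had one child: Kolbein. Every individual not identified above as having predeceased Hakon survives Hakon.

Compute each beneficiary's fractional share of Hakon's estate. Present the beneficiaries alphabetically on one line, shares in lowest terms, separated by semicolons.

There is no surviving spouse, so the entire estate passes to Hakon's descendants per capita at each generation.
At generation 1 (Ingeborg, Ylva, Oskar, Solveig, Magnus) there are 5 shares of (1)/5 = 1/5 each.
Living: Ylva, Oskar, and Solveig — each takes 1/5.
Deceased: Ingeborg and Magnus. Their combined 2/5 is pooled and carried to generation 2.
At generation 2 (Trygve, Sindre, Eirik, Asgeir, Tove, Frida) there are 6 shares of (2/5)/6 = 1/15 each.
Living: Trygve, Sindre, Eirik, Asgeir, and Frida — each takes 1/15.
Deceased: Tove. That 1/15 share is carried to generation 3.
At generation 3 (Njord, Jorunn, Brynja) there are 3 shares of (1/15)/3 = 1/45 each.
Living: Njord and Jorunn — each takes 1/45.
Deceased: Brynja. That 1/45 share is carried to generation 4.
At generation 4 (Kolbein) there are 1 shares of (1/45)/1 = 1/45 each.
Living: Kolbein — each takes 1/45.

Asgeir 1/15; Eirik 1/15; Frida 1/15; Jorunn 1/45; Kolbein 1/45; Njord 1/45; Oskar 1/5; Sindre 1/15; Solveig 1/5; Trygve 1/15; Ylva 1/5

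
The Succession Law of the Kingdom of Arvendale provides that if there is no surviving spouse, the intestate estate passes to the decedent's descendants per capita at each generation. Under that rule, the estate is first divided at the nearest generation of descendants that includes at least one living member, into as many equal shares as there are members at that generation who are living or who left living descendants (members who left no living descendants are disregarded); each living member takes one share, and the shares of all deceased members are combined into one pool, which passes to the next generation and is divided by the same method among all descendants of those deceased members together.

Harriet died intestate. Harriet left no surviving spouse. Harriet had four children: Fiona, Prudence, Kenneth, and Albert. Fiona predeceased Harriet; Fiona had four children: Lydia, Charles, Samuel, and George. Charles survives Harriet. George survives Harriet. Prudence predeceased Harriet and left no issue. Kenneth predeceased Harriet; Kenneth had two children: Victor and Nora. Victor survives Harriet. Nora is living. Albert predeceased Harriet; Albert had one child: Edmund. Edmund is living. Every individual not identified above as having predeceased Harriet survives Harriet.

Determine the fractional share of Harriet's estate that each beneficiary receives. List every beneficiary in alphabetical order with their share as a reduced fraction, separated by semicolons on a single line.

There is no surviving spouse, so the entire estate passes to Harriet's descendants per capita at each generation.
No one at generation 1 (Fiona, Kenneth, Albert) is living; moving to the next generation.
At generation 2 (Lydia, Charles, Samuel, George, Victor, Nora, Edmund) there are 7 shares of (1)/7 = 1/7 each.
Living: Lydia, Charles, Samuel, George, Victor, Nora, and Edmund — each takes 1/7.

Charles 1/7; Edmund 1/7; George 1/7; Lydia 1/7; Nora 1/7; Samuel 1/7; Victor 1/7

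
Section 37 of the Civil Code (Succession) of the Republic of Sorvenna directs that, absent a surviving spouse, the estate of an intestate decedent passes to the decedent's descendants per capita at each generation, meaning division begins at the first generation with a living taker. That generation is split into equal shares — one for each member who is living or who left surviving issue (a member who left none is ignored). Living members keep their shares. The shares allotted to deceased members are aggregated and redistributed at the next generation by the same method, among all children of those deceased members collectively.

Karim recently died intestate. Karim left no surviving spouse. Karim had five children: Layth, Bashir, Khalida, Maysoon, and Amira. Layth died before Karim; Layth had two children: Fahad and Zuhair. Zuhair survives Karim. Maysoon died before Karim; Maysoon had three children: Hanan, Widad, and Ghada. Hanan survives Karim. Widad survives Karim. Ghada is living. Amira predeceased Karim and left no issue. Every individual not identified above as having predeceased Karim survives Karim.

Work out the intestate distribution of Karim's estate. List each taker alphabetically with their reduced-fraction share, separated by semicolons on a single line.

There is no surviving spouse, so the entire estate passes to Karim's descendants per capita at each generation.
At generation 1 (Layth, Bashir, Khalida, Maysoon) there are 4 shares of (1)/4 = 1/4 each.
Living: Bashir and Khalida — each takes 1/4.
Deceased: Layth and Maysoon. Their combined 1/2 is pooled and carried to generation 2.
At generation 2 (Fahad, Zuhair, Hanan, Widad, Ghada) there are 5 shares of (1/2)/5 = 1/10 each.
Living: Fahad, Zuhair, Hanan, Widad, and Ghada — each takes 1/10.

Bashir 1/4; Fahad 1/10; Ghada 1/10; Hanan 1/10; Khalida 1/4; Widad 1/10; Zuhair 1/10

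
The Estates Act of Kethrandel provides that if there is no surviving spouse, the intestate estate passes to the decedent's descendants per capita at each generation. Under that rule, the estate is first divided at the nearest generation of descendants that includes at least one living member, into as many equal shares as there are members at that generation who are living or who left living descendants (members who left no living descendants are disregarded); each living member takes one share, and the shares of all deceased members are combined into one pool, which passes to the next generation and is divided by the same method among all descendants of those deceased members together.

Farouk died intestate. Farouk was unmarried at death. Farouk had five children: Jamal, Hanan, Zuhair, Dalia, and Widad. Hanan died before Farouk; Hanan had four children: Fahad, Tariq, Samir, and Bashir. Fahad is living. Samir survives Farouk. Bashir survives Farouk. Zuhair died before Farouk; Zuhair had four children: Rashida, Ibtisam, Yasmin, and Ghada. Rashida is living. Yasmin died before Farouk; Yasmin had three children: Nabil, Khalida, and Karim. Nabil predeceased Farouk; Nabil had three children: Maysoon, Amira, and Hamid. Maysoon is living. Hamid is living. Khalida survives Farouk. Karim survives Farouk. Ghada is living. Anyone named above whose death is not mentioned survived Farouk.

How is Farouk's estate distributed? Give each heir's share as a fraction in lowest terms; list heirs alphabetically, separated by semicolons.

There is no surviving spouse, so the entire estate passes to Farouk's descendants per capita at each generation.
At generation 1 (Jamal, Hanan, Zuhair, Dalia, Widad) there are 5 shares of (1)/5 = 1/5 each.
Living: Jamal, Dalia, and Widad — each takes 1/5.
Deceased: Hanan and Zuhair. Their combined 2/5 is pooled and carried to generation 2.
At generation 2 (Fahad, Tariq, Samir, Bashir, Rashida, Ibtisam, Yasmin, Ghada) there are 8 shares of (2/5)/8 = 1/20 each.
Living: Fahad, Tariq, Samir, Bashir, Rashida, Ibtisam, and Ghada — each takes 1/20.
Deceased: Yasmin. That 1/20 share is carried to generation 3.
At generation 3 (Nabil, Khalida, Karim) there are 3 shares of (1/20)/3 = 1/60 each.
Living: Khalida and Karim — each takes 1/60.
Deceased: Nabil. That 1/60 share is carried to generation 4.
At generation 4 (Maysoon, Amira, Hamid) there are 3 shares of (1/60)/3 = 1/180 each.
Living: Maysoon, Amira, and Hamid — each takes 1/180.

Amira 1/180; Bashir 1/20; Dalia 1/5; Fahad 1/20; Ghada 1/20; Hamid 1/180; Ibtisam 1/20; Jamal 1/5; Karim 1/60; Khalida 1/60; Maysoon 1/180; Rashida 1/20; Samir 1/20; Tariq 1/20; Widad 1/5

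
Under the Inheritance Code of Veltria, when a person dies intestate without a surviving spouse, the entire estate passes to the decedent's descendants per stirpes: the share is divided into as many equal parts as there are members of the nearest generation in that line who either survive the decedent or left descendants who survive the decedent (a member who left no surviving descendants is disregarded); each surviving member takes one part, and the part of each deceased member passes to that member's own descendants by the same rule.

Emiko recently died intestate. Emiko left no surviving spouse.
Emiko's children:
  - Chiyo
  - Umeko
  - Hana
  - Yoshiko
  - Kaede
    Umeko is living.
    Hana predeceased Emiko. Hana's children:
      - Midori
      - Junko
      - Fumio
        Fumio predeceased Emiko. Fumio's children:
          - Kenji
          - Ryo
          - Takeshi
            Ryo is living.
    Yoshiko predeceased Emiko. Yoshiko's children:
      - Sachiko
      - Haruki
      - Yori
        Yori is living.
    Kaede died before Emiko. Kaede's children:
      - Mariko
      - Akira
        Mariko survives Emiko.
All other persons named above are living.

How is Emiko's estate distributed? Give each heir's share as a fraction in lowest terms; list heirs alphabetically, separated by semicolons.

Akira 1/10; Chiyo 1/5; Haruki 1/15; Junko 1/15; Kenji 1/45; Mariko 1/10; Midori 1/15; Ryo 1/45; Sachiko 1/15; Takeshi 1/45; Umeko 1/5; Yori 1/15

There is no surviving spouse, so the entire estate passes to Emiko's descendants per stirpes.
The estate is divided into 5 equal shares of 1/5 among Chiyo, Umeko, Hana, Yoshiko, Kaede.
Chiyo is living and takes 1/5.
Umeko is living and takes 1/5.
Hana predeceased; the 1/5 allotted to Hana's branch passes to Hana's issue by representation.
The 1/5 is divided into 3 equal shares of 1/15 among Midori, Junko, Fumio.
Midori is living and takes 1/15.
Junko is living and takes 1/15.
Fumio predeceased; the 1/15 allotted to Fumio's branch passes to Fumio's issue by representation.
The 1/15 is divided into 3 equal shares of 1/45 among Kenji, Ryo, Takeshi.
Kenji is living and takes 1/45.
Ryo is living and takes 1/45.
Takeshi is living and takes 1/45.
Yoshiko predeceased; the 1/5 allotted to Yoshiko's branch passes to Yoshiko's issue by representation.
The 1/5 is divided into 3 equal shares of 1/15 among Sachiko, Haruki, Yori.
Sachiko is living and takes 1/15.
Haruki is living and takes 1/15.
Yori is living and takes 1/15.
Kaede predeceased; the 1/5 allotted to Kaede's branch passes to Kaede's issue by representation.
The 1/5 is divided into 2 equal shares of 1/10 among Mariko, Akira.
Mariko is living and takes 1/10.
Akira is living and takes 1/10.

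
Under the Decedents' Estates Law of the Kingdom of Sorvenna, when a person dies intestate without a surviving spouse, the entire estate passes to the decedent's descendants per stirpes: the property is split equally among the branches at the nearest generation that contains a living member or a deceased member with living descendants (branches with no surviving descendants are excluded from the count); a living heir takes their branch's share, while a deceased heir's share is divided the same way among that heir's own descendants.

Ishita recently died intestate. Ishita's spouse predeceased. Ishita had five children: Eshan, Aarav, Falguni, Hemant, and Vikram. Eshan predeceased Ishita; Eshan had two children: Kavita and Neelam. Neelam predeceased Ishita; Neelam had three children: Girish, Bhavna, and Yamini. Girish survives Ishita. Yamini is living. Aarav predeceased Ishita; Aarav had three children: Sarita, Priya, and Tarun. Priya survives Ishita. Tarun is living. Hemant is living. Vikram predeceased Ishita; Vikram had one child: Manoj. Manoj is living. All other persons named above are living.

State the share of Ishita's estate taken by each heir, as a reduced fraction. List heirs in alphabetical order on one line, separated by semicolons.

Bhavna 1/30; Falguni 1/5; Girish 1/30; Hemant 1/5; Kavita 1/10; Manoj 1/5; Priya 1/15; Sarita 1/15; Tarun 1/15; Yamini 1/30

There is no surviving spouse, so the entire estate passes to Ishita's descendants per stirpes.
The estate is divided into 5 equal shares of 1/5 among Eshan, Aarav, Falguni, Hemant, Vikram.
Eshan predeceased; the 1/5 allotted to Eshan's branch passes to Eshan's issue by representation.
The 1/5 is divided into 2 equal shares of 1/10 among Kavita, Neelam.
Kavita is living and takes 1/10.
Neelam predeceased; the 1/10 allotted to Neelam's branch passes to Neelam's issue by representation.
The 1/10 is divided into 3 equal shares of 1/30 among Girish, Bhavna, Yamini.
Girish is living and takes 1/30.
Bhavna is living and takes 1/30.
Yamini is living and takes 1/30.
Aarav predeceased; the 1/5 allotted to Aarav's branch passes to Aarav's issue by representation.
The 1/5 is divided into 3 equal shares of 1/15 among Sarita, Priya, Tarun.
Sarita is living and takes 1/15.
Priya is living and takes 1/15.
Tarun is living and takes 1/15.
Falguni is living and takes 1/5.
Hemant is living and takes 1/5.
Vikram predeceased; the 1/5 allotted to Vikram's branch passes to Vikram's issue by representation.
Manoj is the sole taker at this level and receives the full 1/5.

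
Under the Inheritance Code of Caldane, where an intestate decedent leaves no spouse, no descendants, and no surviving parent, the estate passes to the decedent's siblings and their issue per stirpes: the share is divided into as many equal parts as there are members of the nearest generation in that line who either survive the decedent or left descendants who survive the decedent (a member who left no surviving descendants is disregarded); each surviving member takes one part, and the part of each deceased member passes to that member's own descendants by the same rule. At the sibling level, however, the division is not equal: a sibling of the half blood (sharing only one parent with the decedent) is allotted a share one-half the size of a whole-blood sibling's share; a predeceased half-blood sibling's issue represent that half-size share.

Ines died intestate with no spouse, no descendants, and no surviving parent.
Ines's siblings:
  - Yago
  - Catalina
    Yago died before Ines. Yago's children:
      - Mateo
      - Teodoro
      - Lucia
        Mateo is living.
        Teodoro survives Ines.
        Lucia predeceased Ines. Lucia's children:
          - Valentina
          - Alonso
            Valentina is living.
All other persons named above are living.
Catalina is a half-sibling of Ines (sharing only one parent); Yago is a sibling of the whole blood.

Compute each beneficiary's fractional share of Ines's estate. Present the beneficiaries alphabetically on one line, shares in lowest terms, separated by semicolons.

Alonso 1/9; Catalina 1/3; Mateo 2/9; Teodoro 2/9; Valentina 1/9

No spouse, descendants, or parent survives, so the estate passes to Ines's siblings per stirpes.
Half-blood siblings count for one-half the weight of whole-blood siblings at the initial division.
Dividing 1 in proportion to weights (total weight 3/2): Yago (weight 1) → 2/3; Catalina (weight 1/2) → 1/3.
Yago predeceased; the 2/3 allotted to Yago's branch passes to Yago's issue by representation.
The 2/3 is divided into 3 equal shares of 2/9 among Mateo, Teodoro, Lucia.
Mateo is living and takes 2/9.
Teodoro is living and takes 2/9.
Lucia predeceased; the 2/9 allotted to Lucia's branch passes to Lucia's issue by representation.
The 2/9 is divided into 2 equal shares of 1/9 among Valentina, Alonso.
Valentina is living and takes 1/9.
Alonso is living and takes 1/9.
Catalina is living and takes 1/3.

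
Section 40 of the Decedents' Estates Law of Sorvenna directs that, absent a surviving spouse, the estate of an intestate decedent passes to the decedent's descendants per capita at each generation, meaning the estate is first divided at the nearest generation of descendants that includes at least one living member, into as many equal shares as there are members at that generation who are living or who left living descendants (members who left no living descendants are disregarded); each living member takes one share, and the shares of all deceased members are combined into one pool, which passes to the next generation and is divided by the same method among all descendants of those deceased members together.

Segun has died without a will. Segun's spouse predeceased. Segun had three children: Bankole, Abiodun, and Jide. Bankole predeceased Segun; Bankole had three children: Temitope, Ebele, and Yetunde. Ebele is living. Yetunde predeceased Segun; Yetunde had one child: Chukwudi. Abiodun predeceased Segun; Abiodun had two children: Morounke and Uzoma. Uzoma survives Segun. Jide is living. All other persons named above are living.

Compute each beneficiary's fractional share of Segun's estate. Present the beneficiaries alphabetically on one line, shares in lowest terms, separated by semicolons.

There is no surviving spouse, so the entire estate passes to Segun's descendants per capita at each generation.
At generation 1 (Bankole, Abiodun, Jide) there are 3 shares of (1)/3 = 1/3 each.
Living: Jide — each takes 1/3.
Deceased: Bankole and Abiodun. Their combined 2/3 is pooled and carried to generation 2.
At generation 2 (Temitope, Ebele, Yetunde, Morounke, Uzoma) there are 5 shares of (2/3)/5 = 2/15 each.
Living: Temitope, Ebele, Morounke, and Uzoma — each takes 2/15.
Deceased: Yetunde. That 2/15 share is carried to generation 3.
At generation 3 (Chukwudi) there are 1 shares of (2/15)/1 = 2/15 each.
Living: Chukwudi — each takes 2/15.

Chukwudi 2/15; Ebele 2/15; Jide 1/3; Morounke 2/15; Temitope 2/15; Uzoma 2/15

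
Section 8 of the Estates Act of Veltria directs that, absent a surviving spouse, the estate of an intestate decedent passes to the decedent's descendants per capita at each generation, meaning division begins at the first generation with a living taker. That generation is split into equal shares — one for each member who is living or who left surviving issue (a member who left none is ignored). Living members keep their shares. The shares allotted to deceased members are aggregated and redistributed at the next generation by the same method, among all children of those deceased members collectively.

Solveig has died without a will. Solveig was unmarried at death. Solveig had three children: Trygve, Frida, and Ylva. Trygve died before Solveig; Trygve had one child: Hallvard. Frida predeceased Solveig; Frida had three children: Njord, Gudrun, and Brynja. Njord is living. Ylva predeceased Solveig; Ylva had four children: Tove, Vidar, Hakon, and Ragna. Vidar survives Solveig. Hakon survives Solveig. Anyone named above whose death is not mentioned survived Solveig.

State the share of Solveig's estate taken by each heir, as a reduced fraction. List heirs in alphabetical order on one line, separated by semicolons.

Brynja 1/8; Gudrun 1/8; Hakon 1/8; Hallvard 1/8; Njord 1/8; Ragna 1/8; Tove 1/8; Vidar 1/8

There is no surviving spouse, so the entire estate passes to Solveig's descendants per capita at each generation.
No one at generation 1 (Trygve, Frida, Ylva) is living; moving to the next generation.
At generation 2 (Hallvard, Njord, Gudrun, Brynja, Tove, Vidar, Hakon, Ragna) there are 8 shares of (1)/8 = 1/8 each.
Living: Hallvard, Njord, Gudrun, Brynja, Tove, Vidar, Hakon, and Ragna — each takes 1/8.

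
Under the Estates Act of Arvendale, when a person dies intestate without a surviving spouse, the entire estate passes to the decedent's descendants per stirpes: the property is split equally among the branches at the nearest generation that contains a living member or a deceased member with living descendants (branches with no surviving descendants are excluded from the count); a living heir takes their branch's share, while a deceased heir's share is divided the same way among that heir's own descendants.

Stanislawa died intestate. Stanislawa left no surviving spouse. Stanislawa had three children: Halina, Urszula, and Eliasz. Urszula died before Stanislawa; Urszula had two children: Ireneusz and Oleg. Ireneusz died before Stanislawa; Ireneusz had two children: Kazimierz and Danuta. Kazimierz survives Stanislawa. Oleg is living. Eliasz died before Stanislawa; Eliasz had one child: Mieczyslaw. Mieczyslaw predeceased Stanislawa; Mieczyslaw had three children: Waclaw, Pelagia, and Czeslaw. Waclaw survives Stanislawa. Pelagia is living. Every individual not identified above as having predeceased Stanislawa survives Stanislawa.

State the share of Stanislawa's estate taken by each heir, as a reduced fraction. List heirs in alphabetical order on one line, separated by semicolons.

Czeslaw 1/9; Danuta 1/12; Halina 1/3; Kazimierz 1/12; Oleg 1/6; Pelagia 1/9; Waclaw 1/9

There is no surviving spouse, so the entire estate passes to Stanislawa's descendants per stirpes.
The estate is divided into 3 equal shares of 1/3 among Halina, Urszula, Eliasz.
Halina is living and takes 1/3.
Urszula predeceased; the 1/3 allotted to Urszula's branch passes to Urszula's issue by representation.
The 1/3 is divided into 2 equal shares of 1/6 among Ireneusz, Oleg.
Ireneusz predeceased; the 1/6 allotted to Ireneusz's branch passes to Ireneusz's issue by representation.
The 1/6 is divided into 2 equal shares of 1/12 among Kazimierz, Danuta.
Kazimierz is living and takes 1/12.
Danuta is living and takes 1/12.
Oleg is living and takes 1/6.
Eliasz predeceased; the 1/3 allotted to Eliasz's branch passes to Eliasz's issue by representation.
Mieczyslaw's line is the sole branch at this level, so the full 1/3 passes to Mieczyslaw's issue by representation.
The 1/3 is divided into 3 equal shares of 1/9 among Waclaw, Pelagia, Czeslaw.
Waclaw is living and takes 1/9.
Pelagia is living and takes 1/9.
Czeslaw is living and takes 1/9.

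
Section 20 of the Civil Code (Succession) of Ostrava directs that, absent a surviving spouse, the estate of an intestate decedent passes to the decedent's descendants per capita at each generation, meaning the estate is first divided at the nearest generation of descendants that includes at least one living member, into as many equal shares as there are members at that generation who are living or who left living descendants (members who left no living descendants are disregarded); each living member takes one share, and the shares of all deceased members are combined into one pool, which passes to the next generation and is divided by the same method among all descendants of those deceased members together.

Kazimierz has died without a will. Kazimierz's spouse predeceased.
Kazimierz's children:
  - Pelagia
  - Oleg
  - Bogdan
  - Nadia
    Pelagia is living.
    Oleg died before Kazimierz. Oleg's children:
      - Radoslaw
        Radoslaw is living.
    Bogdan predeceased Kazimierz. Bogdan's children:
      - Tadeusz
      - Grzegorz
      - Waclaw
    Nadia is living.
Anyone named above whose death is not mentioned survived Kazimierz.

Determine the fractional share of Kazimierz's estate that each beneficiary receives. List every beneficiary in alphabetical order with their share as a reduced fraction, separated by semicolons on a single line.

Grzegorz 1/8; Nadia 1/4; Pelagia 1/4; Radoslaw 1/8; Tadeusz 1/8; Waclaw 1/8

There is no surviving spouse, so the entire estate passes to Kazimierz's descendants per capita at each generation.
At generation 1 (Pelagia, Oleg, Bogdan, Nadia) there are 4 shares of (1)/4 = 1/4 each.
Living: Pelagia and Nadia — each takes 1/4.
Deceased: Oleg and Bogdan. Their combined 1/2 is pooled and carried to generation 2.
At generation 2 (Radoslaw, Tadeusz, Grzegorz, Waclaw) there are 4 shares of (1/2)/4 = 1/8 each.
Living: Radoslaw, Tadeusz, Grzegorz, and Waclaw — each takes 1/8.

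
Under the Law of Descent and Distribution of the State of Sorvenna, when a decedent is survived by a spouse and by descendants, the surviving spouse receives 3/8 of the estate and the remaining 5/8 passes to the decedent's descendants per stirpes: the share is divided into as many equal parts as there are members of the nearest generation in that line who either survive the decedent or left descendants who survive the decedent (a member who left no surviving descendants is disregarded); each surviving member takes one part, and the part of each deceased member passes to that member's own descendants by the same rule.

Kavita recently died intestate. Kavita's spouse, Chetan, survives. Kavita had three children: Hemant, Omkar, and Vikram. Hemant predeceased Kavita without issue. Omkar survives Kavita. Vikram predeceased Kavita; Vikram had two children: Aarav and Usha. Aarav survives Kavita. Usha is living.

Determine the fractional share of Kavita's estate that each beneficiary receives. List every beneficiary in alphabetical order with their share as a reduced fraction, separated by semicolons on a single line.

Aarav 5/32; Chetan 3/8; Omkar 5/16; Usha 5/32

Chetan, as surviving spouse, takes 3/8.
The remaining 5/8 passes to Kavita's descendants per stirpes.
Hemant left no surviving issue, so that branch lapses and is disregarded.
The 5/8 is divided into 2 equal shares of 5/16 among Omkar, Vikram.
Omkar is living and takes 5/16.
Vikram predeceased; the 5/16 allotted to Vikram's branch passes to Vikram's issue by representation.
The 5/16 is divided into 2 equal shares of 5/32 among Aarav, Usha.
Aarav is living and takes 5/32.
Usha is living and takes 5/32.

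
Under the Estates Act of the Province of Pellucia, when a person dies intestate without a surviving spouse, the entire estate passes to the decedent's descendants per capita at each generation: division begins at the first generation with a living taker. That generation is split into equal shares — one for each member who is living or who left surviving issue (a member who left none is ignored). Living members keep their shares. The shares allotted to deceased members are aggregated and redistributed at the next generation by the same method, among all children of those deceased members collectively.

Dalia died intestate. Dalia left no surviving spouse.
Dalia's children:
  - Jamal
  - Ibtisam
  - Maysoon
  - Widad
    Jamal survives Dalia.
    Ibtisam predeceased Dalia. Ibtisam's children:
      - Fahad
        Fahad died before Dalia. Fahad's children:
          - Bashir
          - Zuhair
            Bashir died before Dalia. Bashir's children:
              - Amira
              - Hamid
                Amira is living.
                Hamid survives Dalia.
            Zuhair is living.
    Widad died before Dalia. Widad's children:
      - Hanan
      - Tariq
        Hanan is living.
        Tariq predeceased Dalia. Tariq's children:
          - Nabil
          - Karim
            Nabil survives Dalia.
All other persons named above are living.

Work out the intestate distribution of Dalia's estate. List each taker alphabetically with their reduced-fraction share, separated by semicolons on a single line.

There is no surviving spouse, so the entire estate passes to Dalia's descendants per capita at each generation.
At generation 1 (Jamal, Ibtisam, Maysoon, Widad) there are 4 shares of (1)/4 = 1/4 each.
Living: Jamal and Maysoon — each takes 1/4.
Deceased: Ibtisam and Widad. Their combined 1/2 is pooled and carried to generation 2.
At generation 2 (Fahad, Hanan, Tariq) there are 3 shares of (1/2)/3 = 1/6 each.
Living: Hanan — each takes 1/6.
Deceased: Fahad and Tariq. Their combined 1/3 is pooled and carried to generation 3.
At generation 3 (Bashir, Zuhair, Nabil, Karim) there are 4 shares of (1/3)/4 = 1/12 each.
Living: Zuhair, Nabil, and Karim — each takes 1/12.
Deceased: Bashir. That 1/12 share is carried to generation 4.
At generation 4 (Amira, Hamid) there are 2 shares of (1/12)/2 = 1/24 each.
Living: Amira and Hamid — each takes 1/24.

Amira 1/24; Hamid 1/24; Hanan 1/6; Jamal 1/4; Karim 1/12; Maysoon 1/4; Nabil 1/12; Zuhair 1/12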